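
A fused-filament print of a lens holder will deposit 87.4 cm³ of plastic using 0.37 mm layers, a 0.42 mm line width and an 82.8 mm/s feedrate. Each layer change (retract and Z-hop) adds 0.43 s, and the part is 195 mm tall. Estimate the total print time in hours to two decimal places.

1.95 hours

Line area = 0.37 × 0.42 = 0.1554 mm².
Toolpath length = 87.4 cm³ / 0.1554 mm² = 87400 / 0.1554 = 562419.6 mm.
Time extruding: 562419.6 / 82.8 → 6792.5 s.
Layers = ⌈195/0.37⌉ = 528.
Layer-change overhead: 528 × 0.43 → 227.04 s.
Altogether 6792.5 + 227.04 = 7019.54 s, i.e. 1.95 hours.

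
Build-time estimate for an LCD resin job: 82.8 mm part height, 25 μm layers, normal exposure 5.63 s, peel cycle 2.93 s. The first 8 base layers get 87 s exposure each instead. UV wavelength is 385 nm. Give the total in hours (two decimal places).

Layers = ⌈82.8/0.025⌉ = 3312.
Burn-in layers: 8 × (87 + 2.93) → 719.44 s.
Regular layers = 3304 × (5.63 + 2.93) = 28282.24 s.
Total = 719.44 + 28282.24 = 29001.68 s = 8.06 hours.

8.06 hours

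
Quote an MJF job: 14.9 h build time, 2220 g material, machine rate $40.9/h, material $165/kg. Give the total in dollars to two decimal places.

$975.71

Machine-time cost = 40.9 × 14.9 = $609.41.
Feedstock cost: 165 × 2220/1000 → $366.30.
Job cost: 609.41 + 366.30 = $975.71.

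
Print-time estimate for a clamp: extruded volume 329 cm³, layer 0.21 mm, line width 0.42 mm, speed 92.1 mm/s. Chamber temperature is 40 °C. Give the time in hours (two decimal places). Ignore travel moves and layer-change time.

Line area = 0.21 × 0.42 = 0.0882 mm².
Total extruded path = 329000/0.0882 = 3730158.7 mm.
Extrusion time = 3730158.7 / 92.1, so 40501.2 s.
In the requested units: 40501.2 s = 11.25 hours.

11.25 hours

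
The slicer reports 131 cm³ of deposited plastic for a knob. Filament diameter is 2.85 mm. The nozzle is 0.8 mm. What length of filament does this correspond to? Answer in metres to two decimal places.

20.53 m

A = π r² = π × 1.425² = 6.3794 mm².
L = 131000 mm³ / 6.3794 mm² = 20534.85 mm, i.e. 20.53 m.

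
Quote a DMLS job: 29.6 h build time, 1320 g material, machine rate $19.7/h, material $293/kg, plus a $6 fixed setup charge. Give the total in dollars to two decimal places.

$975.88

Machine cost = 19.7 × 29.6, so $583.12.
Material charge: 293 × 1320/1000 → $386.76.
Adding setup: 583.12 + 386.76 + 6 → $975.88.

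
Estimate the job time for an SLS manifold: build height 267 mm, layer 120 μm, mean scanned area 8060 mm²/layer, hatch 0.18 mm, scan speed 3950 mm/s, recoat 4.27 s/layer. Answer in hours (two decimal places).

Layers = ⌈267/0.12⌉ = 2225.
Scan path per layer = 8060 / 0.18 = 44777.8 mm.
Per-layer scan time = 44777.8 / 3950 = 11.3362 s.
Layer cycle = 11.3362 + 4.27, so 15.6062 s.
Total: 2225 × 15.6062 s = 34723.795 s → 9.65 hours.

9.65 hours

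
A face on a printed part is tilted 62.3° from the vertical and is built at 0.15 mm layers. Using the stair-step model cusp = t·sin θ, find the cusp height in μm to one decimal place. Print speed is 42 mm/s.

sin(62.3°) = 0.8854, so cusp = 0.15 × 0.8854 = 0.13281 mm → 132.8 μm.

132.8 μm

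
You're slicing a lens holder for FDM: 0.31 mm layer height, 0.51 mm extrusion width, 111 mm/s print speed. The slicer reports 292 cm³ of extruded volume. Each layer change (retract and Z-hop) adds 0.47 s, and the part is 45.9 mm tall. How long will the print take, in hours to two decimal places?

4.64 hours

Extrusion cross-section: 0.31 × 0.51 → 0.1581 mm².
Toolpath length = 292 cm³ / 0.1581 mm² = 292000 / 0.1581 = 1846932.3 mm.
Print-move time: 1846932.3 / 111 → 16639 s.
Layers = ⌈45.9/0.31⌉ = 149.
Non-print overhead: 149 × 0.47 → 70.03 s.
Total = 16639 + 70.03 = 16709.03 s = 4.64 hours.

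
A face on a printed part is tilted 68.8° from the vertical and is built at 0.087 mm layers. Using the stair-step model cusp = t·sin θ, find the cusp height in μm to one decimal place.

81.1 μm

sin(68.8°) = 0.9323, so cusp = 0.087 × 0.9323 = 0.08111 mm → 81.1 μm.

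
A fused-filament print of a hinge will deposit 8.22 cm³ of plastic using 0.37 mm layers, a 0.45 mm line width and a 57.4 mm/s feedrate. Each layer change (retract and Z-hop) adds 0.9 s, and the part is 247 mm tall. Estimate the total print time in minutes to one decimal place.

Bead cross-section: 0.37 × 0.45 → 0.1665 mm².
Path length: 8220 mm³ / 0.1665 mm² → 49369.4 mm.
Print-move time = 49369.4 / 57.4 = 860.1 s.
Layer count = ceil(247 / 0.37) = 668.
Z-hop total: 668 × 0.9 → 601.2 s.
Altogether 860.1 + 601.2 = 1461.3 s, i.e. 24.4 minutes.

24.4 minutes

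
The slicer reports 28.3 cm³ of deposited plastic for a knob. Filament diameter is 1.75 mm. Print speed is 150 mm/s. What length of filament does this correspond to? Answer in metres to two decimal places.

Filament cross-section = π × (1.75/2)² = 2.4053 mm².
L = 28300 mm³ / 2.4053 mm² = 11765.68 mm, i.e. 11.77 m.

11.77 m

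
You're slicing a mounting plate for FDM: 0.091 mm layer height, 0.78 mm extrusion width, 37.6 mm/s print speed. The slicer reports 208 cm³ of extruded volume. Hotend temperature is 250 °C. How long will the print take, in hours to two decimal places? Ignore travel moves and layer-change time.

Bead cross-section = 0.091 × 0.78, so 0.07098 mm².
Total extruded path = 208000/0.07098 = 2930402.9 mm.
Time extruding = 2930402.9 / 37.6, so 77936.2 s.
That's 77936.2 s → 21.65 hours.

21.65 hours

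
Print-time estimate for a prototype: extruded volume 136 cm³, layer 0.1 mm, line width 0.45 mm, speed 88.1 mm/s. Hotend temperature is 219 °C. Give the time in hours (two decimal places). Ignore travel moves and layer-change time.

9.53 hours

Bead cross-section = 0.1 × 0.45, so 0.045 mm².
Total extruded path = 136000/0.045 = 3022222.2 mm.
Time extruding = 3022222.2 / 88.1, so 34304.5 s.
That's 34304.5 s → 9.53 hours.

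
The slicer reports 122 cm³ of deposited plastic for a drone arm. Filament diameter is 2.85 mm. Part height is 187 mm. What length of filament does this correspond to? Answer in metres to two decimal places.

Filament cross-section = π × (2.85/2)² = 6.3794 mm².
L = 122000 mm³ / 6.3794 mm² = 19124.06 mm, i.e. 19.12 m.

19.12 m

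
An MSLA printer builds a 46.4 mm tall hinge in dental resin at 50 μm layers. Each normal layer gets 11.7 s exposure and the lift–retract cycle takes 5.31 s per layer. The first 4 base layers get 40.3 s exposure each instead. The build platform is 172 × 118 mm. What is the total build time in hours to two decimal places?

4.42 hours

Layers = ⌈46.4/0.05⌉ = 928.
Burn-in layers: 4 × (40.3 + 5.31) → 182.44 s.
Regular layers = 924 × (11.7 + 5.31) = 15717.24 s.
Total = 182.44 + 15717.24 = 15899.68 s = 4.42 hours.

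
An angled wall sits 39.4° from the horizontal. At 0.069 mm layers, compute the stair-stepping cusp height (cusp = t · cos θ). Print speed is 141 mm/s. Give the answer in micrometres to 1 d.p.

Cusp = layer height × cos(39.4°) = 0.069 × 0.7727 = 0.053316 mm = 53.3 μm.

53.3 μm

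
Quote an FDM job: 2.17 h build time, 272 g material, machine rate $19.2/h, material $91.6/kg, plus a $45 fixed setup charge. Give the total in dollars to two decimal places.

$111.58

Machine cost: 19.2 × 2.17 → $41.664.
Material cost = 91.6 × 272/1000 = $24.9152.
Total = 41.664 + 24.9152 + 45 = 111.5792 ≈ $111.58.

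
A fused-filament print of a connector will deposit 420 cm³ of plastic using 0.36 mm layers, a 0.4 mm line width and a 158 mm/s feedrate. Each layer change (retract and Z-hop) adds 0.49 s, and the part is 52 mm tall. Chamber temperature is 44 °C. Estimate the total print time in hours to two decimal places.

5.15 hours

Extrusion cross-section = 0.36 × 0.4, so 0.144 mm².
Path length: 420000 mm³ / 0.144 mm² → 2916666.7 mm.
Extrusion time = 2916666.7 / 158 = 18459.9 s.
Layer count = ceil(52 / 0.36) = 145.
Non-print overhead = 145 × 0.49 = 71.05 s.
Altogether 18459.9 + 71.05 = 18530.95 s, i.e. 5.15 hours.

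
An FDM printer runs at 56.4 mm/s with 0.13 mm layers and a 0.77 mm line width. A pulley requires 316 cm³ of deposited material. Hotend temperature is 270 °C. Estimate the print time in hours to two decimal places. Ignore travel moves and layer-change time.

Bead cross-section = 0.13 × 0.77 = 0.1001 mm².
Total extruded path = 316000/0.1001 = 3156843.2 mm.
Extrusion time = 3156843.2 / 56.4 = 55972.4 s.
That's 55972.4 s → 15.55 hours.

15.55 hours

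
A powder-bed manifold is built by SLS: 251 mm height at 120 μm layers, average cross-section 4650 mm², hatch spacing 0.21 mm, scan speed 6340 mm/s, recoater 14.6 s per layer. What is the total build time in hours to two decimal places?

10.51 hours

Number of layers: 251 / 0.12 → 2092 (rounded up).
Hatch length per layer: 4650 / 0.21 → 22142.9 mm.
Scan time per layer = 22142.9 / 6340 = 3.4926 s.
Per-layer time = 3.4926 + 14.6, so 18.0926 s.
Total: 2092 × 18.0926 s = 37849.7192 s → 10.51 hours.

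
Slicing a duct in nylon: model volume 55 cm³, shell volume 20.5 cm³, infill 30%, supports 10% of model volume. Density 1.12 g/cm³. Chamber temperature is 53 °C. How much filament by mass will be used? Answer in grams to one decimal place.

40.7 g

Infill region = 55 − 20.5 = 34.5 cm³.
Deposited infill: 0.30 × 34.5 → 10.35 cm³.
Support = 0.10 × 55, so 5.5 cm³.
Total printed volume: 20.5 + 10.35 + 5.5 → 36.35 cm³.
Mass = 36.35 × 1.12 = 40.712 g.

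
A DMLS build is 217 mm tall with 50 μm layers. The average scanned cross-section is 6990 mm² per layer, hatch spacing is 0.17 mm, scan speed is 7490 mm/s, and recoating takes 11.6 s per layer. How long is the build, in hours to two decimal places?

Number of layers: 217 / 0.05 → 4340 (rounded up).
Hatch length per layer = 6990 / 0.17, so 41117.6 mm.
Per-layer scan time: 41117.6 / 7490 → 5.4897 s.
Per-layer time = 5.4897 + 11.6, so 17.0897 s.
Total: 4340 × 17.0897 s = 74169.298 s → 20.60 hours.

20.60 hours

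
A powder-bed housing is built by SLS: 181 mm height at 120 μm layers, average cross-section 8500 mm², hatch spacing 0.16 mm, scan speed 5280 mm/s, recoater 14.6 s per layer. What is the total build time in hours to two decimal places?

Layers = ⌈181/0.12⌉ = 1509.
Scan path per layer = 8500 / 0.16, so 53125 mm.
Scan time per layer: 53125 / 5280 → 10.0616 s.
Layer cycle: 10.0616 + 14.6 → 24.6616 s.
1509 layers × 24.6616 s/layer = 37214.3544 s, i.e. 10.34 hours.

10.34 hours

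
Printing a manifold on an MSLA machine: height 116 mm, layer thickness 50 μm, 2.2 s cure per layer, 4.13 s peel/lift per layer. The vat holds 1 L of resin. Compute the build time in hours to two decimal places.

Layer count = ceil(116 / 0.05) = 2320.
Each layer takes = 2.2 + 4.13 = 6.33 s.
Build time: 2320 × 6.33 s = 14685.6 s, i.e. 4.08 hours.

4.08 hours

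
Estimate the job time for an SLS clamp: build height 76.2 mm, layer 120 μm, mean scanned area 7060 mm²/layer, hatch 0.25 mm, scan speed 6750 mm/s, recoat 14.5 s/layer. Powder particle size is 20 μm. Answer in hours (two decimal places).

Layers = ⌈76.2/0.12⌉ = 635.
Scan path per layer = 7060 / 0.25, so 28240 mm.
Per-layer scan time = 28240 / 6750 = 4.1837 s.
Time per layer = 4.1837 + 14.5, so 18.6837 s.
635 layers × 18.6837 s/layer = 11864.1495 s, i.e. 3.30 hours.

3.30 hours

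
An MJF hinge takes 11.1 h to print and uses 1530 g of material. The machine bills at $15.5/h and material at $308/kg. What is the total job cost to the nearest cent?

$643.29

Machine cost: 15.5 × 11.1 → $172.05.
Material charge = 308 × 1530/1000, so $471.24.
Job cost: 172.05 + 471.24 = $643.29.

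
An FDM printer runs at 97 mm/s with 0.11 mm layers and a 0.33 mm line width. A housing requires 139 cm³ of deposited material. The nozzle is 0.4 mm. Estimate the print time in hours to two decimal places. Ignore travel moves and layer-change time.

10.97 hours

Line area = 0.11 × 0.33, so 0.0363 mm².
Total extruded path = 139000/0.0363 = 3829201.1 mm.
Extrusion time = 3829201.1 / 97 = 39476.3 s.
39476.3 s = 10.97 hours.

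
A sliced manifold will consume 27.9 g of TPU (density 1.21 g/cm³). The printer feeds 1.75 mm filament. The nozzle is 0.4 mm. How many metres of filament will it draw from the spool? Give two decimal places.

9.59 m

Volume = 27.9 g / 1.21 g·cm⁻³ = 23.0579 cm³ = 23057.9 mm³.
A = π r² = π × 0.875² = 2.4053 mm².
Length = 23057.9 / 2.4053 = 9586.29 mm = 9.59 m.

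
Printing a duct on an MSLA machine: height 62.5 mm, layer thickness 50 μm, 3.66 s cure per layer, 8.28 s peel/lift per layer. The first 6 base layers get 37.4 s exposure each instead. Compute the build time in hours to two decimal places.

4.20 hours

Layers = ⌈62.5/0.05⌉ = 1250.
Bottom layers = 6 × (37.4 + 8.28), so 274.08 s.
Normal layers = 1244 × (3.66 + 8.28), so 14853.36 s.
Total = 274.08 + 14853.36 = 15127.44 s = 4.20 hours.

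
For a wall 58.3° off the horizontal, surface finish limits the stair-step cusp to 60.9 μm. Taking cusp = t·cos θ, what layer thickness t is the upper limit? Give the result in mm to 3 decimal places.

t = h_c / cos θ = 0.0609 / 0.5255 = 0.116 mm.

0.116 mm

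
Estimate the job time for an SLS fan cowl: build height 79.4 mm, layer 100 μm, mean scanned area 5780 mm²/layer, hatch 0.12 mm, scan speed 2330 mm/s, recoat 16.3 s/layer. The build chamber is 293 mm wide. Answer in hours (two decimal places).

8.15 hours

Number of layers: 79.4 / 0.1 → 794 (rounded up).
Per-layer scan distance = 5780 / 0.12, so 48166.7 mm.
Laser time per layer: 48166.7 / 2330 → 20.6724 s.
Per-layer time: 20.6724 + 16.3 → 36.9724 s.
Build time = 794 × 36.9724 = 29356.0856 s = 8.15 hours.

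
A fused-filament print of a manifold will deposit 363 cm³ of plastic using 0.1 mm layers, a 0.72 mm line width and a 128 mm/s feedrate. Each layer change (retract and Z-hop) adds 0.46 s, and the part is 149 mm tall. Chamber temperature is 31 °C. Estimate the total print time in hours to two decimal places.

11.13 hours

Line area = 0.1 × 0.72, so 0.072 mm².
Total extruded path = 363000/0.072 = 5041666.7 mm.
Extrusion time = 5041666.7 / 128 = 39388 s.
Layer count = ceil(149 / 0.1) = 1490.
Layer-change overhead = 1490 × 0.46, so 685.4 s.
Altogether 39388 + 685.4 = 40073.4 s, i.e. 11.13 hours.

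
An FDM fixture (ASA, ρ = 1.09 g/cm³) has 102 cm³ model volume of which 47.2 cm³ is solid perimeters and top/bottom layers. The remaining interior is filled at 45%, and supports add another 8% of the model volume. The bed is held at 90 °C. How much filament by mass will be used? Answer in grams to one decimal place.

Interior volume: 102 − 47.2 → 54.8 cm³.
Infill deposited = 0.45 × 54.8, so 24.66 cm³.
Support: 0.08 × 102 → 8.16 cm³.
Deposited volume = 47.2 + 24.66 + 8.16, so 80.02 cm³.
Mass: 80.02 × 1.09 → 87.2218 g.

87.2 g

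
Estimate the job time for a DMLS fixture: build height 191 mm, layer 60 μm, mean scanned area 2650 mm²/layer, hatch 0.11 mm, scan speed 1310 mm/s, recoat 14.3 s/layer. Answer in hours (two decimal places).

28.91 hours

Layer count = ceil(191 / 0.06) = 3184.
Per-layer scan distance = 2650 / 0.11 = 24090.9 mm.
Laser time per layer: 24090.9 / 1310 → 18.39 s.
Time per layer: 18.39 + 14.3 → 32.69 s.
Build time = 3184 × 32.69 = 104084.96 s = 28.91 hours.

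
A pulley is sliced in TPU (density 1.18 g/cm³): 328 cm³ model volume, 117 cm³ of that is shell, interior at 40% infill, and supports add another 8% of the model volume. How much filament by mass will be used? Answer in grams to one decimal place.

268.6 g

Infill region = 328 − 117 = 211 cm³.
Infill volume = 0.40 × 211 = 84.4 cm³.
Support = 0.08 × 328, so 26.24 cm³.
Deposited volume = 117 + 84.4 + 26.24, so 227.64 cm³.
Mass: 227.64 × 1.18 → 268.6152 g.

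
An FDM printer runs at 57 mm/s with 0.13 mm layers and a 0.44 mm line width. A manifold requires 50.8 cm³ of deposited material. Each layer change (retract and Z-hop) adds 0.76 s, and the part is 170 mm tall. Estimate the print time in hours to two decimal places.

Line area = 0.13 × 0.44, so 0.0572 mm².
Path length: 50800 mm³ / 0.0572 mm² → 888111.9 mm.
Print-move time = 888111.9 / 57, so 15580.9 s.
Number of layers: 170 / 0.13 → 1308 (rounded up).
Z-hop total: 1308 × 0.76 → 994.08 s.
Total = 15580.9 + 994.08 = 16574.98 s = 4.60 hours.

4.60 hours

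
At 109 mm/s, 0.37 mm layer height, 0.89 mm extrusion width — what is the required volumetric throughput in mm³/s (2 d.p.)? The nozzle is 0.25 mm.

35.89

A: 0.37 × 0.89 → 0.3293 mm².
Volumetric flow = 109 × 0.3293 = 35.89 mm³/s.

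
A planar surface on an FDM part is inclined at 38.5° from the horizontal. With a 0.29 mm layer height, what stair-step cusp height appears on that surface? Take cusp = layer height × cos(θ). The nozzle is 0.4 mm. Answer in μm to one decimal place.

227.0 μm

h_c = t·cos θ = 0.29 × 0.7826 = 0.226954 mm (227.0 μm).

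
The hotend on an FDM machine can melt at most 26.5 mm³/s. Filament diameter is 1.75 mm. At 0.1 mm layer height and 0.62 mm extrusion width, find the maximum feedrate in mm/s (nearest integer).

427 mm/s

Bead cross-section = 0.1 × 0.62 = 0.062 mm².
Max speed = 26.5 / 0.062 = 427.42 ≈ 427 mm/s.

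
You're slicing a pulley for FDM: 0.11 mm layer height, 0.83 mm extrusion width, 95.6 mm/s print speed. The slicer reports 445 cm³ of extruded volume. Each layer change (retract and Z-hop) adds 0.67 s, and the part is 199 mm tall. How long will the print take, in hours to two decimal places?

14.50 hours

Line area: 0.11 × 0.83 → 0.0913 mm².
Total extruded path = 445000/0.0913 = 4874041.6 mm.
Time extruding = 4874041.6 / 95.6, so 50983.7 s.
Number of layers: 199 / 0.11 → 1810 (rounded up).
Layer-change overhead: 1810 × 0.67 → 1212.7 s.
Altogether 50983.7 + 1212.7 = 52196.4 s, i.e. 14.50 hours.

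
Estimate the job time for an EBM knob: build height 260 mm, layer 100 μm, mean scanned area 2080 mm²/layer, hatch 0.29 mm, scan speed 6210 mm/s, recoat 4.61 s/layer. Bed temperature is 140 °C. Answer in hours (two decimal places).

Layer count = ceil(260 / 0.1) = 2600.
Scan path per layer: 2080 / 0.29 → 7172.4 mm.
Beam time per layer: 7172.4 / 6210 → 1.155 s.
Per-layer time: 1.155 + 4.61 → 5.765 s.
Build time = 2600 × 5.765 = 14989 s = 4.16 hours.

4.16 hours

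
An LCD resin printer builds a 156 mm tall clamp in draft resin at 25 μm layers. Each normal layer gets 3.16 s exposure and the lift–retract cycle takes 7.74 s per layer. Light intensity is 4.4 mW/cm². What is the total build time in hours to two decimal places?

Layers = ⌈156/0.025⌉ = 6240.
Each layer takes: 3.16 + 7.74 → 10.9 s.
Build time: 6240 × 10.9 s = 68016 s, i.e. 18.89 hours.

18.89 hours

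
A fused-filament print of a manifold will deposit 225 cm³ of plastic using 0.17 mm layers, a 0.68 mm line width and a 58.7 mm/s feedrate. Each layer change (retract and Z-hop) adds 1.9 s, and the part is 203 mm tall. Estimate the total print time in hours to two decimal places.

Bead cross-section: 0.17 × 0.68 → 0.1156 mm².
Path length: 225000 mm³ / 0.1156 mm² → 1946366.8 mm.
Time extruding: 1946366.8 / 58.7 → 33157.9 s.
Layers = ⌈203/0.17⌉ = 1195.
Non-print overhead = 1195 × 1.9, so 2270.5 s.
Total = 33157.9 + 2270.5 = 35428.4 s = 9.84 hours.

9.84 hours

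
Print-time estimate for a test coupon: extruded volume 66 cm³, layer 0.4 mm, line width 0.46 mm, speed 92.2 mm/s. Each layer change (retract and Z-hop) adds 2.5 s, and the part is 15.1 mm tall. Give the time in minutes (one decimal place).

66.4 minutes

Bead cross-section = 0.4 × 0.46, so 0.184 mm².
Toolpath length = 66 cm³ / 0.184 mm² = 66000 / 0.184 = 358695.7 mm.
Time extruding = 358695.7 / 92.2 = 3890.4 s.
Number of layers: 15.1 / 0.4 → 38 (rounded up).
Non-print overhead = 38 × 2.5, so 95 s.
Altogether 3890.4 + 95 = 3985.4 s, i.e. 66.4 minutes.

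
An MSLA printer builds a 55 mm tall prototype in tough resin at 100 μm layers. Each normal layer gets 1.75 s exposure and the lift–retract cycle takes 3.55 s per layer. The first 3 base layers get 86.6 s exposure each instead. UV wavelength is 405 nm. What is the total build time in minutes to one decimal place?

Layers = ⌈55/0.1⌉ = 550.
Base layers = 3 × (86.6 + 3.55) = 270.45 s.
Regular layers = 547 × (1.75 + 3.55) = 2899.1 s.
Total = 270.45 + 2899.1 = 3169.55 s = 52.8 minutes.

52.8 minutes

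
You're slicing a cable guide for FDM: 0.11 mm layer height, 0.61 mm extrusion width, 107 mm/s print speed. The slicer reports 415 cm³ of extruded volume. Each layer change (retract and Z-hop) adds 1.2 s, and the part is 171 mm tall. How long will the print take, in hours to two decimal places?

Bead cross-section = 0.11 × 0.61, so 0.0671 mm².
Path length: 415000 mm³ / 0.0671 mm² → 6184798.8 mm.
Time extruding: 6184798.8 / 107 → 57801.9 s.
Number of layers: 171 / 0.11 → 1555 (rounded up).
Z-hop total = 1555 × 1.2, so 1866 s.
Altogether 57801.9 + 1866 = 59667.9 s, i.e. 16.57 hours.

16.57 hours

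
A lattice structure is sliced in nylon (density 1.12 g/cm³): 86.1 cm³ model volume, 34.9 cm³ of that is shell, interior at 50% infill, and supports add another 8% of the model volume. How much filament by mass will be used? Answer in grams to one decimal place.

75.5 g

Interior volume: 86.1 − 34.9 → 51.2 cm³.
Deposited infill: 0.50 × 51.2 → 25.6 cm³.
Support = 0.08 × 86.1, so 6.888 cm³.
Deposited volume: 34.9 + 25.6 + 6.888 → 67.388 cm³.
Mass = 67.388 × 1.12, so 75.47456 g.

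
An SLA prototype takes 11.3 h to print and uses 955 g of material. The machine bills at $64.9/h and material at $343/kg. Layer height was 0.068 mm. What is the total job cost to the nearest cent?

$1060.94

Machine cost = 64.9 × 11.3, so $733.37.
Material cost = 343 × 955/1000, so $327.565.
Total = 733.37 + 327.565 = 1060.935 ≈ $1060.94.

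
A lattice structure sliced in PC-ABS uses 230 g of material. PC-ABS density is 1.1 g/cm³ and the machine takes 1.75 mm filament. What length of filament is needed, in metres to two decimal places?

86.93 m

Volume = 230 g / 1.1 g·cm⁻³ = 209.0909 cm³ = 209090.9 mm³.
A = π r² = π × 0.875² = 2.4053 mm².
L = V/A = 209090.9/2.4053 = 86929.24 mm → 86.93 m.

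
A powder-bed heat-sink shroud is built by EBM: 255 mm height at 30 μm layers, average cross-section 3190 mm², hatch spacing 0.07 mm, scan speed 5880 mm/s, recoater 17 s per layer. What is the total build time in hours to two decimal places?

Layers = ⌈255/0.03⌉ = 8500.
Hatch length per layer = 3190 / 0.07, so 45571.4 mm.
Scan time per layer: 45571.4 / 5880 → 7.7502 s.
Per-layer time: 7.7502 + 17 → 24.7502 s.
Total: 8500 × 24.7502 s = 210376.7 s → 58.44 hours.

58.44 hours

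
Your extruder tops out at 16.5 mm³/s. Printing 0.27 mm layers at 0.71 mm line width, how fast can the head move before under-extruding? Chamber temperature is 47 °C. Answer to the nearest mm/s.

Extrusion cross-section = 0.27 × 0.71 = 0.1917 mm².
v_max = Q/A = 16.5/0.1917 = 86.07 mm/s → 86 mm/s.

86 mm/s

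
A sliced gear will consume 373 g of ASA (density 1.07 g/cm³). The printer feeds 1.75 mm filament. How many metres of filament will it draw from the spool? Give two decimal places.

Volume = 373 g / 1.07 g·cm⁻³ = 348.5981 cm³ = 348598.1 mm³.
A = π r² = π × 0.875² = 2.4053 mm².
L = V/A = 348598.1/2.4053 = 144929.16 mm → 144.93 m.

144.93 m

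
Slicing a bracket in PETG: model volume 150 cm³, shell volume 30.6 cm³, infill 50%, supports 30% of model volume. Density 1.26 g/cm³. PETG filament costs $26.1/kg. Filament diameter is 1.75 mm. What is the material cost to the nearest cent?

Volume inside the shell = 150 − 30.6 = 119.4 cm³.
Deposited infill: 0.50 × 119.4 → 59.7 cm³.
Support: 0.30 × 150 → 45 cm³.
Total extruded: 30.6 + 59.7 + 45 → 135.3 cm³.
Mass = 135.3 × 1.26 = 170.478 g.
Cost = 170.478 g / 1000 × $26.1/kg = $4.45.

$4.45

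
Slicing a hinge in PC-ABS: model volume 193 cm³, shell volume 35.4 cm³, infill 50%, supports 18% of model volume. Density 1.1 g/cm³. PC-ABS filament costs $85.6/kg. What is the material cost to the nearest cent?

Infill region = 193 − 35.4 = 157.6 cm³.
Infill deposited: 0.50 × 157.6 → 78.8 cm³.
Support = 0.18 × 193, so 34.74 cm³.
Total extruded = 35.4 + 78.8 + 34.74 = 148.94 cm³.
Mass = 148.94 × 1.1, so 163.834 g.
At $85.6/kg: 163.834/1000 × 85.6 = $14.02.

$14.02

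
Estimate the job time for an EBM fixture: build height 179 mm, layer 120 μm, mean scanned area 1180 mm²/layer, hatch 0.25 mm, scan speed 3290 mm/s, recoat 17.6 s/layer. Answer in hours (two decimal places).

Number of layers: 179 / 0.12 → 1492 (rounded up).
Per-layer scan distance = 1180 / 0.25 = 4720 mm.
Scan time per layer = 4720 / 3290, so 1.4347 s.
Per-layer time = 1.4347 + 17.6, so 19.0347 s.
1492 layers × 19.0347 s/layer = 28399.7724 s, i.e. 7.89 hours.

7.89 hours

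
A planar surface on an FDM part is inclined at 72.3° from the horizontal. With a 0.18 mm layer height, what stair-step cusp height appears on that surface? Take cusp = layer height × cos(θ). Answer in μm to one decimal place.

54.7 μm

Cusp = layer height × cos(72.3°) = 0.18 × 0.3040 = 0.05472 mm = 54.7 μm.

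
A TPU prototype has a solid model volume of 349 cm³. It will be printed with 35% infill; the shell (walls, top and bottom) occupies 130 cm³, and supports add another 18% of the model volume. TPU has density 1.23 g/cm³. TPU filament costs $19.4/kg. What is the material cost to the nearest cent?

Infill region: 349 − 130 → 219 cm³.
Infill volume: 0.35 × 219 → 76.65 cm³.
Support = 0.18 × 349 = 62.82 cm³.
Total printed volume: 130 + 76.65 + 62.82 → 269.47 cm³.
Mass = 269.47 × 1.23, so 331.4481 g.
Cost = 331.4481 g / 1000 × $19.4/kg = $6.43.

$6.43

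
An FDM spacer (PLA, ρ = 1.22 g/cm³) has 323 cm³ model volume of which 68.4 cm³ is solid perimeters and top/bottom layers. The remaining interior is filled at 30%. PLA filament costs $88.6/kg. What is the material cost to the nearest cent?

Volume inside the shell = 323 − 68.4, so 254.6 cm³.
Deposited infill = 0.30 × 254.6, so 76.38 cm³.
Total printed volume = 68.4 + 76.38, so 144.78 cm³.
Mass = 144.78 × 1.22 = 176.6316 g.
At $88.6/kg: 176.6316/1000 × 88.6 = $15.65.

$15.65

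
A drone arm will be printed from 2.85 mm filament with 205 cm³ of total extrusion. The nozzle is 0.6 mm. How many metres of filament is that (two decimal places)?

Cross-section of 2.85 mm filament: π·(2.85/2)² = 6.3794 mm².
L = 205000 mm³ / 6.3794 mm² = 32134.68 mm, i.e. 32.13 m.

32.13 m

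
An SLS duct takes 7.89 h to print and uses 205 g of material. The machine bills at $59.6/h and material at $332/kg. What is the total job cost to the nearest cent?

$538.30

Machine cost: 59.6 × 7.89 → $470.244.
Feedstock cost: 332 × 205/1000 → $68.06.
Job cost: 470.244 + 68.06 = 538.304 ≈ $538.30.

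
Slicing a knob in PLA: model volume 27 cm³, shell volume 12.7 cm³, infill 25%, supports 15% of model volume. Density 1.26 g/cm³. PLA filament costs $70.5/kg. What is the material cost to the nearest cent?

Infill region = 27 − 12.7, so 14.3 cm³.
Deposited infill: 0.25 × 14.3 → 3.575 cm³.
Support = 0.15 × 27, so 4.05 cm³.
Deposited volume = 12.7 + 3.575 + 4.05 = 20.325 cm³.
Mass = 20.325 × 1.26 = 25.6095 g.
Cost = 25.6095 g / 1000 × $70.5/kg = $1.81.

$1.81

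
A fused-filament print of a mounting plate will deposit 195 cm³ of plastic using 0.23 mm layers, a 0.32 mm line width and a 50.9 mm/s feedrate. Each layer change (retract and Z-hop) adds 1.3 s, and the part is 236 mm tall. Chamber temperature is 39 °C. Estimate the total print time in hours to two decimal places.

Line area = 0.23 × 0.32, so 0.0736 mm².
Path length: 195000 mm³ / 0.0736 mm² → 2649456.5 mm.
Time extruding = 2649456.5 / 50.9, so 52052.2 s.
Layer count = ceil(236 / 0.23) = 1027.
Layer-change overhead = 1027 × 1.3 = 1335.1 s.
Altogether 52052.2 + 1335.1 = 53387.3 s, i.e. 14.83 hours.

14.83 hours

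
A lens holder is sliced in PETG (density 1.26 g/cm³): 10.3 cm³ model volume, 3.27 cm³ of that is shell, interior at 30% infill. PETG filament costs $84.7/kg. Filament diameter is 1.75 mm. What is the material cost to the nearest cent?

$0.57

Volume inside the shell = 10.3 − 3.27 = 7.03 cm³.
Infill deposited = 0.30 × 7.03, so 2.109 cm³.
Total extruded = 3.27 + 2.109, so 5.379 cm³.
Mass = 5.379 × 1.26, so 6.77754 g.
At $84.7/kg: 6.77754/1000 × 84.7 = $0.57.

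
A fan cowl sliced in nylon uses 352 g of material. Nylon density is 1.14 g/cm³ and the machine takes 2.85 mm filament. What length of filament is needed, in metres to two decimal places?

48.40 m

Extruded volume: 352/1.14 = 308.7719 cm³ (308771.9 mm³).
Cross-section of 2.85 mm filament: π·(2.85/2)² = 6.3794 mm².
L = V/A = 308771.9/6.3794 = 48401.4 mm → 48.40 m.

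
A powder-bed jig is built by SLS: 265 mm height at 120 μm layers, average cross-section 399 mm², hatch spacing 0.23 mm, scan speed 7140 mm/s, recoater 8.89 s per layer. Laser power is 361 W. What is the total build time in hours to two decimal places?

5.60 hours

Number of layers: 265 / 0.12 → 2209 (rounded up).
Per-layer scan distance: 399 / 0.23 → 1734.8 mm.
Per-layer scan time: 1734.8 / 7140 → 0.243 s.
Time per layer = 0.243 + 8.89, so 9.133 s.
2209 layers × 9.133 s/layer = 20174.797 s, i.e. 5.60 hours.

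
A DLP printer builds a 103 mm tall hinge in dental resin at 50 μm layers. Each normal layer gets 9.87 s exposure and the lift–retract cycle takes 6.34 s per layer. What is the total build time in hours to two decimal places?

9.28 hours

Layers = ⌈103/0.05⌉ = 2060.
Each layer takes = 9.87 + 6.34, so 16.21 s.
Build time: 2060 × 16.21 s = 33392.6 s, i.e. 9.28 hours.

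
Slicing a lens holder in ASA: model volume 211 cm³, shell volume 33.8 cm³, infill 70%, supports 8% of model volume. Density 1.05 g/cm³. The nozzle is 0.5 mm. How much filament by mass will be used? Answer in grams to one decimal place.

183.5 g

Volume inside the shell: 211 − 33.8 → 177.2 cm³.
Infill deposited = 0.70 × 177.2 = 124.04 cm³.
Support = 0.08 × 211, so 16.88 cm³.
Total printed volume: 33.8 + 124.04 + 16.88 → 174.72 cm³.
Mass = 174.72 × 1.05, so 183.456 g.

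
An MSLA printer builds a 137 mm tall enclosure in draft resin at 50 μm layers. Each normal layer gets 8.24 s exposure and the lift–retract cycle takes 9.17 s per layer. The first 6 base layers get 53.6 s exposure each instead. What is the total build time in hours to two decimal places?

13.33 hours

Layers = ⌈137/0.05⌉ = 2740.
Base layers: 6 × (53.6 + 9.17) → 376.62 s.
Regular layers = 2734 × (8.24 + 9.17) = 47598.94 s.
Sum: 376.62 + 47598.94 = 47975.56 s → 13.33 hours.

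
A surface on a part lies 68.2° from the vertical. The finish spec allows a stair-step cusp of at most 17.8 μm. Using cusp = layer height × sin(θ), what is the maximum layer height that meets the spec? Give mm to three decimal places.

Layer height = cusp / sin(68.2°) = 0.0178 / 0.9285 = 0.019 mm.

0.019 mm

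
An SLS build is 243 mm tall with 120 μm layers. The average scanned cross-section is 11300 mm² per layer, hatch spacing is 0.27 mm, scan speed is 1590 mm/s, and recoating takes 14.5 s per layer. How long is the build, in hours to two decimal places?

22.96 hours

Layer count = ceil(243 / 0.12) = 2025.
Scan path per layer = 11300 / 0.27, so 41851.9 mm.
Laser time per layer: 41851.9 / 1590 → 26.3219 s.
Time per layer = 26.3219 + 14.5 = 40.8219 s.
2025 layers × 40.8219 s/layer = 82664.3475 s, i.e. 22.96 hours.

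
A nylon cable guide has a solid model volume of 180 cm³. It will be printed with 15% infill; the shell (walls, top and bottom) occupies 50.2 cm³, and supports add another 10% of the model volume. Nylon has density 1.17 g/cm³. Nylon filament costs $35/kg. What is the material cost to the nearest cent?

Interior volume = 180 − 50.2 = 129.8 cm³.
Infill deposited = 0.15 × 129.8, so 19.47 cm³.
Support: 0.10 × 180 → 18 cm³.
Total extruded = 50.2 + 19.47 + 18, so 87.67 cm³.
Mass: 87.67 × 1.17 → 102.5739 g.
At $35/kg: 102.5739/1000 × 35 = $3.59.

$3.59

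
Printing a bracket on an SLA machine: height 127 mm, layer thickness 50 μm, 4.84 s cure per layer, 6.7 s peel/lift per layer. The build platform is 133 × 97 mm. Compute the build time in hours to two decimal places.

Layer count = ceil(127 / 0.05) = 2540.
Per-layer time: 4.84 + 6.7 → 11.54 s.
Total = 2540 × 11.54 = 29311.6 s = 8.14 hours.

8.14 hours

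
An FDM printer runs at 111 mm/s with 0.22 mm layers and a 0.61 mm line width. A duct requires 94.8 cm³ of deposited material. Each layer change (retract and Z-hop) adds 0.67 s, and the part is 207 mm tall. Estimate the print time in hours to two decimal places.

Extrusion cross-section: 0.22 × 0.61 → 0.1342 mm².
Total extruded path = 94800/0.1342 = 706408.3 mm.
Print-move time = 706408.3 / 111, so 6364 s.
Number of layers: 207 / 0.22 → 941 (rounded up).
Non-print overhead: 941 × 0.67 → 630.47 s.
Altogether 6364 + 630.47 = 6994.47 s, i.e. 1.94 hours.

1.94 hours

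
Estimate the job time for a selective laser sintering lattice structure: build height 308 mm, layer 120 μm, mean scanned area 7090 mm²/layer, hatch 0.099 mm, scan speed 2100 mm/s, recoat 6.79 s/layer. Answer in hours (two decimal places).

29.16 hours

Layer count = ceil(308 / 0.12) = 2567.
Per-layer scan distance: 7090 / 0.099 → 71616.2 mm.
Per-layer scan time = 71616.2 / 2100, so 34.103 s.
Layer cycle = 34.103 + 6.79, so 40.893 s.
Build time = 2567 × 40.893 = 104972.331 s = 29.16 hours.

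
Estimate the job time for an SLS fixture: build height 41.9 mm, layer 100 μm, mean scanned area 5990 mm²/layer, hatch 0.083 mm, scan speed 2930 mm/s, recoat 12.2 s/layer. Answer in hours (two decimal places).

4.29 hours

Number of layers: 41.9 / 0.1 → 419 (rounded up).
Scan path per layer: 5990 / 0.083 → 72168.7 mm.
Laser time per layer = 72168.7 / 2930, so 24.631 s.
Per-layer time: 24.631 + 12.2 → 36.831 s.
419 layers × 36.831 s/layer = 15432.189 s, i.e. 4.29 hours.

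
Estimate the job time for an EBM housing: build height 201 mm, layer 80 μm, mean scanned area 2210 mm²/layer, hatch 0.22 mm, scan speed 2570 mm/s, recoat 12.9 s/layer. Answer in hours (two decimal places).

Layers = ⌈201/0.08⌉ = 2513.
Scan path per layer: 2210 / 0.22 → 10045.5 mm.
Beam time per layer = 10045.5 / 2570, so 3.9088 s.
Layer cycle = 3.9088 + 12.9 = 16.8088 s.
Build time = 2513 × 16.8088 = 42240.5144 s = 11.73 hours.

11.73 hours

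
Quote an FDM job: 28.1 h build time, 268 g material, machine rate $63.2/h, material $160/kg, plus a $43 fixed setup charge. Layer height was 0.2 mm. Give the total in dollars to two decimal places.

Machine cost = 63.2 × 28.1, so $1775.92.
Material cost = 160 × 268/1000 = $42.88.
Total = 1775.92 + 42.88 + 43 = $1861.80.

$1861.80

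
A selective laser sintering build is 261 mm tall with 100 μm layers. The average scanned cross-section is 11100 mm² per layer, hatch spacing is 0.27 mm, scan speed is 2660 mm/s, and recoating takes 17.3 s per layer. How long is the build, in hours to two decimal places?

23.75 hours

Layer count = ceil(261 / 0.1) = 2610.
Hatch length per layer: 11100 / 0.27 → 41111.1 mm.
Per-layer scan time = 41111.1 / 2660, so 15.4553 s.
Time per layer = 15.4553 + 17.3 = 32.7553 s.
Build time = 2610 × 32.7553 = 85491.333 s = 23.75 hours.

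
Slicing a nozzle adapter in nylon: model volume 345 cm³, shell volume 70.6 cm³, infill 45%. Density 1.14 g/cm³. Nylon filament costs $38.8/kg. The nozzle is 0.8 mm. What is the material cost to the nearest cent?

$8.58

Infill region: 345 − 70.6 → 274.4 cm³.
Infill volume = 0.45 × 274.4, so 123.48 cm³.
Total extruded: 70.6 + 123.48 → 194.08 cm³.
Mass = 194.08 × 1.14, so 221.2512 g.
At $38.8/kg: 221.2512/1000 × 38.8 = $8.58.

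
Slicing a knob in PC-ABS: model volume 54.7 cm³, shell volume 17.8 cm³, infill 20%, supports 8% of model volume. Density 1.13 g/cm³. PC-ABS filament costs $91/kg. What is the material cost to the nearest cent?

Infill region = 54.7 − 17.8, so 36.9 cm³.
Infill volume: 0.20 × 36.9 → 7.38 cm³.
Support = 0.08 × 54.7 = 4.376 cm³.
Total printed volume = 17.8 + 7.38 + 4.376, so 29.556 cm³.
Mass = 29.556 × 1.13, so 33.39828 g.
At $91/kg: 33.39828/1000 × 91 = $3.04.

$3.04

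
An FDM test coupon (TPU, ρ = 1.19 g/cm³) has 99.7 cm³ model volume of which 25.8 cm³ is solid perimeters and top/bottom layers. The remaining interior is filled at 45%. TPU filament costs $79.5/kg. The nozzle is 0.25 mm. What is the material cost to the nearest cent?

Volume inside the shell: 99.7 − 25.8 → 73.9 cm³.
Infill volume: 0.45 × 73.9 → 33.255 cm³.
Total extruded = 25.8 + 33.255, so 59.055 cm³.
Mass = 59.055 × 1.19, so 70.27545 g.
At $79.5/kg: 70.27545/1000 × 79.5 = $5.59.

$5.59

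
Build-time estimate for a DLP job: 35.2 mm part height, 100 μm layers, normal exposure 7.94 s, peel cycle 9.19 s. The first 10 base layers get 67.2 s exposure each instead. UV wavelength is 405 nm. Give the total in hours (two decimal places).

1.84 hours

Layer count = ceil(35.2 / 0.1) = 352.
Base layers: 10 × (67.2 + 9.19) → 763.9 s.
Normal layers: 342 × (7.94 + 9.19) → 5858.46 s.
Total = 763.9 + 5858.46 = 6622.36 s = 1.84 hours.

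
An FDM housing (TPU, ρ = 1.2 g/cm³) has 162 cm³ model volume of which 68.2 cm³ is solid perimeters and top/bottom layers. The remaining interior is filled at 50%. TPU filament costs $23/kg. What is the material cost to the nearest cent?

Infill region: 162 − 68.2 → 93.8 cm³.
Infill deposited = 0.50 × 93.8, so 46.9 cm³.
Total extruded: 68.2 + 46.9 → 115.1 cm³.
Mass = 115.1 × 1.2, so 138.12 g.
At $23/kg: 138.12/1000 × 23 = $3.18.

$3.18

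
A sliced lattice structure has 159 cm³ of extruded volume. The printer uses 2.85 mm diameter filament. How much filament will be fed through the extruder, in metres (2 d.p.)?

24.92 m

A = π r² = π × 1.425² = 6.3794 mm².
Length = 159 cm³ / 6.3794 mm² = 159000 / 6.3794 = 24923.97 mm = 24.92 m.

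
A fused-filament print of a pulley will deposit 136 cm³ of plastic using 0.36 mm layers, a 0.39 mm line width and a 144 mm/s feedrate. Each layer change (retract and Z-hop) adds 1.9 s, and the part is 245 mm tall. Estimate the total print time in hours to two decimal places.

2.23 hours

Bead cross-section = 0.36 × 0.39 = 0.1404 mm².
Path length: 136000 mm³ / 0.1404 mm² → 968661 mm.
Time extruding = 968661 / 144, so 6726.8 s.
Layers = ⌈245/0.36⌉ = 681.
Z-hop total: 681 × 1.9 → 1293.9 s.
Total = 6726.8 + 1293.9 = 8020.7 s = 2.23 hours.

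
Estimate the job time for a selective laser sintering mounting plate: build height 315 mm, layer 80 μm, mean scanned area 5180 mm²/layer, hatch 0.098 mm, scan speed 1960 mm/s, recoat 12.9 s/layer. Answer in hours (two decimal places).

43.61 hours

Layers = ⌈315/0.08⌉ = 3938.
Per-layer scan distance = 5180 / 0.098 = 52857.1 mm.
Laser time per layer: 52857.1 / 1960 → 26.9679 s.
Layer cycle = 26.9679 + 12.9 = 39.8679 s.
Build time = 3938 × 39.8679 = 156999.7902 s = 43.61 hours.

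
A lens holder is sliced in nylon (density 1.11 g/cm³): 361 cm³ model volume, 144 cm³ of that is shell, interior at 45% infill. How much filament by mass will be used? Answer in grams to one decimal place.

268.2 g

Volume inside the shell = 361 − 144 = 217 cm³.
Infill deposited: 0.45 × 217 → 97.65 cm³.
Deposited volume: 144 + 97.65 → 241.65 cm³.
Mass = 241.65 × 1.11, so 268.2315 g.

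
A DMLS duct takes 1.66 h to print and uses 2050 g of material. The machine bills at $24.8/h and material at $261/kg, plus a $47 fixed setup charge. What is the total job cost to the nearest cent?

$623.22

Time charge = 24.8 × 1.66, so $41.168.
Material cost: 261 × 2050/1000 → $535.05.
Adding setup: 41.168 + 535.05 + 47 → 623.218 ≈ $623.22.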